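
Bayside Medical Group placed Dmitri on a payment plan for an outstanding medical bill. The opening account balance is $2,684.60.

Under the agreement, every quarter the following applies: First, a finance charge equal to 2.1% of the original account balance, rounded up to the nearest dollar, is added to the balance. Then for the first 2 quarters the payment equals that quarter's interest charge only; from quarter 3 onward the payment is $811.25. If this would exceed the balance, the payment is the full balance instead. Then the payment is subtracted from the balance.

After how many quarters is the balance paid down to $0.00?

# | Opening | Interest | Payment | End bal
1 | $2,684.60 | $57.00 | $57.00 | $2,684.60
2 | $2,684.60 | $57.00 | $57.00 | $2,684.60
3 | $2,684.60 | $57.00 | $811.25 | $1,930.35
4 | $1,930.35 | $57.00 | $811.25 | $1,176.10
5 | $1,176.10 | $57.00 | $811.25 | $421.85
6 | $421.85 | $57.00 | $478.85 | $0.00
Balance reaches $0.00 in quarter 6.

6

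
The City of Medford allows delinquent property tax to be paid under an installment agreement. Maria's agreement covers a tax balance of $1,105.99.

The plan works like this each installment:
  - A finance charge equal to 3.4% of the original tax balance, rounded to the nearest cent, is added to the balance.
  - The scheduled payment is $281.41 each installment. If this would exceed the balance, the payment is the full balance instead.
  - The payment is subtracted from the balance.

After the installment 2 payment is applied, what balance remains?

Installment 1: opening $1,105.99; interest $37.60 → $1,143.59; payment $281.41; balance $862.18
Installment 2: opening $862.18; interest $37.60 → $899.78; payment $281.41; balance $618.37

$618.37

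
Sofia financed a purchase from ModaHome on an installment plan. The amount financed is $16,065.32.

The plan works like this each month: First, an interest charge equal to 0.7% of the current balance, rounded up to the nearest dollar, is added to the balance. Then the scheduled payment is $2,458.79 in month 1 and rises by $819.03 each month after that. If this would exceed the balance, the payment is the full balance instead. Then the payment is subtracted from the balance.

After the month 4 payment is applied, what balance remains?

$1,645.98

Month 1: opening $16,065.32; interest $113.00 → $16,178.32; payment $2,458.79; balance $13,719.53
Month 2: opening $13,719.53; interest $97.00 → $13,816.53; payment $3,277.82; balance $10,538.71
Month 3: opening $10,538.71; interest $74.00 → $10,612.71; payment $4,096.85; balance $6,515.86
Month 4: opening $6,515.86; interest $46.00 → $6,561.86; payment $4,915.88; balance $1,645.98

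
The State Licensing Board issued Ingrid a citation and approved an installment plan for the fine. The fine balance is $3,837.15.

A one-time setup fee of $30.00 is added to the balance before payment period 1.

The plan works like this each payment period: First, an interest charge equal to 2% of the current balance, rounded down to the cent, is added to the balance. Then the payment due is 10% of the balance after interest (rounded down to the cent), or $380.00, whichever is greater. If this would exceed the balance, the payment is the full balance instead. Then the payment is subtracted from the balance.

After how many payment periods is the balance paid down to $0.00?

12

Payment period 1: $3,867.15 +$77.34 interest = $3,944.49; pay $394.44 → $3,550.05
Payment period 2: $3,550.05 +$71.00 interest = $3,621.05; pay $380.00 → $3,241.05
Payment period 3: $3,241.05 +$64.82 interest = $3,305.87; pay $380.00 → $2,925.87
Payment period 4: $2,925.87 +$58.51 interest = $2,984.38; pay $380.00 → $2,604.38
Payment period 5: $2,604.38 +$52.08 interest = $2,656.46; pay $380.00 → $2,276.46
Payment period 6: $2,276.46 +$45.52 interest = $2,321.98; pay $380.00 → $1,941.98
Payment period 7: $1,941.98 +$38.83 interest = $1,980.81; pay $380.00 → $1,600.81
Payment period 8: $1,600.81 +$32.01 interest = $1,632.82; pay $380.00 → $1,252.82
Payment period 9: $1,252.82 +$25.05 interest = $1,277.87; pay $380.00 → $897.87
Payment period 10: $897.87 +$17.95 interest = $915.82; pay $380.00 → $535.82
Payment period 11: $535.82 +$10.71 interest = $546.53; pay $380.00 → $166.53
Payment period 12: $166.53 +$3.33 interest = $169.86; pay $169.86 → $0.00
Balance reaches $0.00 in payment period 12.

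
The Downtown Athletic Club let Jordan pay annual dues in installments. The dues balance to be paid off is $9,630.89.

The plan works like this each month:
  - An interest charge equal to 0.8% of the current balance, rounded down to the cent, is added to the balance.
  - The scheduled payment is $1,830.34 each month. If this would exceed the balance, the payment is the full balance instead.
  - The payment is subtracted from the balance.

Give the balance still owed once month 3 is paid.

$4,328.81

Month 1: opening $9,630.89; interest $77.04 → $9,707.93; payment $1,830.34; balance $7,877.59
Month 2: opening $7,877.59; interest $63.02 → $7,940.61; payment $1,830.34; balance $6,110.27
Month 3: opening $6,110.27; interest $48.88 → $6,159.15; payment $1,830.34; balance $4,328.81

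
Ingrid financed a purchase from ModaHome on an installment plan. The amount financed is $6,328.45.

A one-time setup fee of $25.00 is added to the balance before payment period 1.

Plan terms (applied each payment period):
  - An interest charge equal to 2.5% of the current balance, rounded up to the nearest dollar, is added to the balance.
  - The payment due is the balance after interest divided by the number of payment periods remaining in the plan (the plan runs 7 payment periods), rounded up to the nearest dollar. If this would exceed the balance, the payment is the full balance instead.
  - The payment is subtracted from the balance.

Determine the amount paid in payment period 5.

$1,028.00

Payment period 1: opening $6,353.45; interest $159.00 → $6,512.45; payment $931.00; balance $5,581.45
Payment period 2: opening $5,581.45; interest $140.00 → $5,721.45; payment $954.00; balance $4,767.45
Payment period 3: opening $4,767.45; interest $120.00 → $4,887.45; payment $978.00; balance $3,909.45
Payment period 4: opening $3,909.45; interest $98.00 → $4,007.45; payment $1,002.00; balance $3,005.45
Payment period 5: opening $3,005.45; interest $76.00 → $3,081.45; payment $1,028.00; balance $2,053.45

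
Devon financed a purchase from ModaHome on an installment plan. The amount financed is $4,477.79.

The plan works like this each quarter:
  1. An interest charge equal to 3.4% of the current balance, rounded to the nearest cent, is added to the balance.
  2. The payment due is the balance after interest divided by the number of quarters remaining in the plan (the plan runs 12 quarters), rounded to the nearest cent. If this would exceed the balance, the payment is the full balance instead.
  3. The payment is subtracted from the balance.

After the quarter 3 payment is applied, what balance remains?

Quarter 1: opening $4,477.79; interest $152.24 → $4,630.03; payment $385.84; balance $4,244.19
Quarter 2: opening $4,244.19; interest $144.30 → $4,388.49; payment $398.95; balance $3,989.54
Quarter 3: opening $3,989.54; interest $135.64 → $4,125.18; payment $412.52; balance $3,712.66

$3,712.66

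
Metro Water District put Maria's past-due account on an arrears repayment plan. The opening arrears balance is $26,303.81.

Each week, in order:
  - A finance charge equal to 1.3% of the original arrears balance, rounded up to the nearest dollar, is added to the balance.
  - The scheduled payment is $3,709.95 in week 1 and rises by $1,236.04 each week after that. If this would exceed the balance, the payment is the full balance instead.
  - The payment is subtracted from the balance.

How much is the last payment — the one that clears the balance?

$5,757.77

Week 1: opening $26,303.81; interest $342.00 → $26,645.81; payment $3,709.95; balance $22,935.86
Week 2: opening $22,935.86; interest $342.00 → $23,277.86; payment $4,945.99; balance $18,331.87
Week 3: opening $18,331.87; interest $342.00 → $18,673.87; payment $6,182.03; balance $12,491.84
Week 4: opening $12,491.84; interest $342.00 → $12,833.84; payment $7,418.07; balance $5,415.77
Week 5: opening $5,415.77; interest $342.00 → $5,757.77; payment $5,757.77; balance $0.00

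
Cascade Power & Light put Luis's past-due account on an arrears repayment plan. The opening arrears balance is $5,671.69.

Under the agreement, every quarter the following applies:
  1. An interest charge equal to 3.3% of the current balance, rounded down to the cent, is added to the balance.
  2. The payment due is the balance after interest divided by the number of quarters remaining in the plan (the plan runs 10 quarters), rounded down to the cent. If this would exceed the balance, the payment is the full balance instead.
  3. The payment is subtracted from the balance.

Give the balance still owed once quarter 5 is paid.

$3,335.67

Quarter 1: $5,671.69 +$187.16 interest = $5,858.85; pay $585.88 → $5,272.97
Quarter 2: $5,272.97 +$174.00 interest = $5,446.97; pay $605.21 → $4,841.76
Quarter 3: $4,841.76 +$159.77 interest = $5,001.53; pay $625.19 → $4,376.34
Quarter 4: $4,376.34 +$144.41 interest = $4,520.75; pay $645.82 → $3,874.93
Quarter 5: $3,874.93 +$127.87 interest = $4,002.80; pay $667.13 → $3,335.67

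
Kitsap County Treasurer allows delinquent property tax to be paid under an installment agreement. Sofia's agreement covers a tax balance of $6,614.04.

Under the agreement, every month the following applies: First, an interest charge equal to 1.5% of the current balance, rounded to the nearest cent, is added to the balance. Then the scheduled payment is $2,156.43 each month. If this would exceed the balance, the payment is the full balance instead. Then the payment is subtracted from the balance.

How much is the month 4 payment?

Month 1: opening $6,614.04; interest $99.21 → $6,713.25; payment $2,156.43; balance $4,556.82
Month 2: opening $4,556.82; interest $68.35 → $4,625.17; payment $2,156.43; balance $2,468.74
Month 3: opening $2,468.74; interest $37.03 → $2,505.77; payment $2,156.43; balance $349.34
Month 4: opening $349.34; interest $5.24 → $354.58; payment $354.58; balance $0.00

$354.58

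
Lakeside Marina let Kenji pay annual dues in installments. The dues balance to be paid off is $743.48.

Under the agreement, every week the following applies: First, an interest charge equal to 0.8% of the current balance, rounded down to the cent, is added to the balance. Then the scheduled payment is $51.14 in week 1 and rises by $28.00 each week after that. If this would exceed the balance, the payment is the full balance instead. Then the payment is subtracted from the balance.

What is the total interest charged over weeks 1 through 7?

Week 1: opening $743.48; interest $5.94 → $749.42; payment $51.14; balance $698.28
Week 2: opening $698.28; interest $5.58 → $703.86; payment $79.14; balance $624.72
Week 3: opening $624.72; interest $4.99 → $629.71; payment $107.14; balance $522.57
Week 4: opening $522.57; interest $4.18 → $526.75; payment $135.14; balance $391.61
Week 5: opening $391.61; interest $3.13 → $394.74; payment $163.14; balance $231.60
Week 6: opening $231.60; interest $1.85 → $233.45; payment $191.14; balance $42.31
Week 7: opening $42.31; interest $0.33 → $42.64; payment $42.64; balance $0.00
Total interest: $5.94 + $5.58 + $4.99 + $4.18 + $3.13 + $1.85 + $0.33 = $26.00

$26.00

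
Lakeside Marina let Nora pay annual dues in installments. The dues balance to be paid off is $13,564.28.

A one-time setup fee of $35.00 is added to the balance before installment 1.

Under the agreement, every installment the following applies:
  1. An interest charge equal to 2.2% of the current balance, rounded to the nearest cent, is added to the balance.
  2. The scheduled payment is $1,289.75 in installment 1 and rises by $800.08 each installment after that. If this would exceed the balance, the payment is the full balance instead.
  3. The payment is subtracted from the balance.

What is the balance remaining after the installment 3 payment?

$8,143.88

# | Opening | Interest | Payment | End bal
1 | $13,599.28 | $299.18 | $1,289.75 | $12,608.71
2 | $12,608.71 | $277.39 | $2,089.83 | $10,796.27
3 | $10,796.27 | $237.52 | $2,889.91 | $8,143.88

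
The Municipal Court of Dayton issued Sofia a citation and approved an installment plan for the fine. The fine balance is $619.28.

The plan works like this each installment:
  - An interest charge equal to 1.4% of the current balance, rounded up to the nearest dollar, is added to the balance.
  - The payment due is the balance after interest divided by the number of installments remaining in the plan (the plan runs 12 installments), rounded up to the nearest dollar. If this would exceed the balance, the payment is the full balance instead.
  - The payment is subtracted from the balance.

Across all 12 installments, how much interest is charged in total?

$65.00

Installment 1: $619.28 +$9.00 interest = $628.28; pay $53.00 → $575.28
Installment 2: $575.28 +$9.00 interest = $584.28; pay $54.00 → $530.28
Installment 3: $530.28 +$8.00 interest = $538.28; pay $54.00 → $484.28
Installment 4: $484.28 +$7.00 interest = $491.28; pay $55.00 → $436.28
Installment 5: $436.28 +$7.00 interest = $443.28; pay $56.00 → $387.28
Installment 6: $387.28 +$6.00 interest = $393.28; pay $57.00 → $336.28
Installment 7: $336.28 +$5.00 interest = $341.28; pay $57.00 → $284.28
Installment 8: $284.28 +$4.00 interest = $288.28; pay $58.00 → $230.28
Installment 9: $230.28 +$4.00 interest = $234.28; pay $59.00 → $175.28
Installment 10: $175.28 +$3.00 interest = $178.28; pay $60.00 → $118.28
Installment 11: $118.28 +$2.00 interest = $120.28; pay $61.00 → $59.28
Installment 12: $59.28 +$1.00 interest = $60.28; pay $60.28 → $0.00
Total interest: $9.00 + $9.00 + $8.00 + $7.00 + $7.00 + $6.00 + $5.00 + $4.00 + $4.00 + $3.00 + $2.00 + $1.00 = $65.00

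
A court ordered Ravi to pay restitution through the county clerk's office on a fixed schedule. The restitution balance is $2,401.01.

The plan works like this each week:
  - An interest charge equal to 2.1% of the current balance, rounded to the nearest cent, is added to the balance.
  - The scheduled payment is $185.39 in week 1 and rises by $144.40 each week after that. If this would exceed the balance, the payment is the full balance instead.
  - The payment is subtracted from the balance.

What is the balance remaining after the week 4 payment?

# | Opening | Interest | Payment | End bal
1 | $2,401.01 | $50.42 | $185.39 | $2,266.04
2 | $2,266.04 | $47.59 | $329.79 | $1,983.84
3 | $1,983.84 | $41.66 | $474.19 | $1,551.31
4 | $1,551.31 | $32.58 | $618.59 | $965.30

$965.30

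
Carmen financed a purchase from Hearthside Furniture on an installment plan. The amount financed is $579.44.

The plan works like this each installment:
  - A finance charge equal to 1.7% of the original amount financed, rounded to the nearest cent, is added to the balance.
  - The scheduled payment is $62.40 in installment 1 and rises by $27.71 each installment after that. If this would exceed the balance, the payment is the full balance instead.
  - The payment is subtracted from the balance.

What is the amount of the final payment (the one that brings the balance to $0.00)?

Installment 1: $579.44 +$9.85 interest = $589.29; pay $62.40 → $526.89
Installment 2: $526.89 +$9.85 interest = $536.74; pay $90.11 → $446.63
Installment 3: $446.63 +$9.85 interest = $456.48; pay $117.82 → $338.66
Installment 4: $338.66 +$9.85 interest = $348.51; pay $145.53 → $202.98
Installment 5: $202.98 +$9.85 interest = $212.83; pay $173.24 → $39.59
Installment 6: $39.59 +$9.85 interest = $49.44; pay $49.44 → $0.00

$49.44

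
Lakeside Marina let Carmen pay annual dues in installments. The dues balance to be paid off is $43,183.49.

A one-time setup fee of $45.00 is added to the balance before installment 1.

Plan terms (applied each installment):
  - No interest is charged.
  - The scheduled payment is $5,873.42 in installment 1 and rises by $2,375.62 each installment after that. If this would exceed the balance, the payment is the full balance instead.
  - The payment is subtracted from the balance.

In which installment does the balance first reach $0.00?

Installment 1: opening $43,228.49; payment $5,873.42; balance $37,355.07
Installment 2: opening $37,355.07; payment $8,249.04; balance $29,106.03
Installment 3: opening $29,106.03; payment $10,624.66; balance $18,481.37
Installment 4: opening $18,481.37; payment $13,000.28; balance $5,481.09
Installment 5: opening $5,481.09; payment $5,481.09; balance $0.00
Balance reaches $0.00 in installment 5.

5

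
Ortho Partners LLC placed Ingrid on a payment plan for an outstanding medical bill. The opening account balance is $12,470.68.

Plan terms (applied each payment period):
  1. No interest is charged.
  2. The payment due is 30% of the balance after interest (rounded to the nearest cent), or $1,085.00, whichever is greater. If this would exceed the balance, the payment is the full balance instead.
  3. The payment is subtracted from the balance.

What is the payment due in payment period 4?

$1,283.24

# | Opening | Payment | End bal
1 | $12,470.68 | $3,741.20 | $8,729.48
2 | $8,729.48 | $2,618.84 | $6,110.64
3 | $6,110.64 | $1,833.19 | $4,277.45
4 | $4,277.45 | $1,283.24 | $2,994.21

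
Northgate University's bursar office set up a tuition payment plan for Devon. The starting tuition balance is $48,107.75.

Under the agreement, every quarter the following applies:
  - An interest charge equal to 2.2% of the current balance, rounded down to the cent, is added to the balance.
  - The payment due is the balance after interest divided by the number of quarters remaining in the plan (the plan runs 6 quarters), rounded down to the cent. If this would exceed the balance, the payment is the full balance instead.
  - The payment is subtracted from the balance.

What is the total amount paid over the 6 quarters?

$51,950.87

Quarter 1: $48,107.75 +$1,058.37 interest = $49,166.12; pay $8,194.35 → $40,971.77
Quarter 2: $40,971.77 +$901.37 interest = $41,873.14; pay $8,374.62 → $33,498.52
Quarter 3: $33,498.52 +$736.96 interest = $34,235.48; pay $8,558.87 → $25,676.61
Quarter 4: $25,676.61 +$564.88 interest = $26,241.49; pay $8,747.16 → $17,494.33
Quarter 5: $17,494.33 +$384.87 interest = $17,879.20; pay $8,939.60 → $8,939.60
Quarter 6: $8,939.60 +$196.67 interest = $9,136.27; pay $9,136.27 → $0.00
Total paid: $51,950.87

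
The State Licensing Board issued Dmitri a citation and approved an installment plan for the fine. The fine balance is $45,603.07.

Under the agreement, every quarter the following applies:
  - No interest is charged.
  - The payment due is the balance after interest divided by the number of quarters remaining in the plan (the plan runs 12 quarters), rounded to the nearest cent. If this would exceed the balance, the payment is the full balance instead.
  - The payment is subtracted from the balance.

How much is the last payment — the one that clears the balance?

$3,800.25

Quarter 1: opening $45,603.07; payment $3,800.26; balance $41,802.81
Quarter 2: opening $41,802.81; payment $3,800.26; balance $38,002.55
Quarter 3: opening $38,002.55; payment $3,800.26; balance $34,202.29
Quarter 4: opening $34,202.29; payment $3,800.25; balance $30,402.04
Quarter 5: opening $30,402.04; payment $3,800.26; balance $26,601.78
Quarter 6: opening $26,601.78; payment $3,800.25; balance $22,801.53
Quarter 7: opening $22,801.53; payment $3,800.26; balance $19,001.27
Quarter 8: opening $19,001.27; payment $3,800.25; balance $15,201.02
Quarter 9: opening $15,201.02; payment $3,800.26; balance $11,400.76
Quarter 10: opening $11,400.76; payment $3,800.25; balance $7,600.51
Quarter 11: opening $7,600.51; payment $3,800.26; balance $3,800.25
Quarter 12: opening $3,800.25; payment $3,800.25; balance $0.00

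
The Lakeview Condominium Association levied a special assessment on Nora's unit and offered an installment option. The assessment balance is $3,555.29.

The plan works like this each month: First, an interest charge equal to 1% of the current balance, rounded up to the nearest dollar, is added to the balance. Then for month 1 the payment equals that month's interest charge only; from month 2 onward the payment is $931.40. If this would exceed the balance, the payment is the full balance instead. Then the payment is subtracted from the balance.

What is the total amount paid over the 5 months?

$3,681.29

Month 1: $3,555.29 +$36.00 interest = $3,591.29; pay $36.00 → $3,555.29
Month 2: $3,555.29 +$36.00 interest = $3,591.29; pay $931.40 → $2,659.89
Month 3: $2,659.89 +$27.00 interest = $2,686.89; pay $931.40 → $1,755.49
Month 4: $1,755.49 +$18.00 interest = $1,773.49; pay $931.40 → $842.09
Month 5: $842.09 +$9.00 interest = $851.09; pay $851.09 → $0.00
Total paid: $3,681.29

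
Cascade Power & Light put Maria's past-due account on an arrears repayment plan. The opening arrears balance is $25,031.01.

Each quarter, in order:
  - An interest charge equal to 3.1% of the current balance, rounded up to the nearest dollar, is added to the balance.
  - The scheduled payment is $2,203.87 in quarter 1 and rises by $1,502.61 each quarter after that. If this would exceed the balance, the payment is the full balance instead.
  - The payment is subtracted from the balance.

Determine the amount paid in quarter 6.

Quarter 1: $25,031.01 +$776.00 interest = $25,807.01; pay $2,203.87 → $23,603.14
Quarter 2: $23,603.14 +$732.00 interest = $24,335.14; pay $3,706.48 → $20,628.66
Quarter 3: $20,628.66 +$640.00 interest = $21,268.66; pay $5,209.09 → $16,059.57
Quarter 4: $16,059.57 +$498.00 interest = $16,557.57; pay $6,711.70 → $9,845.87
Quarter 5: $9,845.87 +$306.00 interest = $10,151.87; pay $8,214.31 → $1,937.56
Quarter 6: $1,937.56 +$61.00 interest = $1,998.56; pay $1,998.56 → $0.00

$1,998.56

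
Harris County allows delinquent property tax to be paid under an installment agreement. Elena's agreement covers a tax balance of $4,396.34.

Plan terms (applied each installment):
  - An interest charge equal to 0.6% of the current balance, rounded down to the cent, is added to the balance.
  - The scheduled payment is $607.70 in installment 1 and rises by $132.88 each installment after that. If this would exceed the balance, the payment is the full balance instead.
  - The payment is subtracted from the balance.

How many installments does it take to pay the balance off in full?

# | Opening | Interest | Payment | End bal
1 | $4,396.34 | $26.37 | $607.70 | $3,815.01
2 | $3,815.01 | $22.89 | $740.58 | $3,097.32
3 | $3,097.32 | $18.58 | $873.46 | $2,242.44
4 | $2,242.44 | $13.45 | $1,006.34 | $1,249.55
5 | $1,249.55 | $7.49 | $1,139.22 | $117.82
6 | $117.82 | $0.70 | $118.52 | $0.00
Balance reaches $0.00 in installment 6.

6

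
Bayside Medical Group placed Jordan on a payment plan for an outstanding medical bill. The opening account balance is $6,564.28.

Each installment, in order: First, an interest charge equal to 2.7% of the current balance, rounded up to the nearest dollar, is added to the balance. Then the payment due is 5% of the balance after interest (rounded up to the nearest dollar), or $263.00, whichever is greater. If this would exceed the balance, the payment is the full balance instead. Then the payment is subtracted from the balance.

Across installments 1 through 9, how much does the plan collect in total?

$2,758.00

Installment 1: opening $6,564.28; interest $178.00 → $6,742.28; payment $338.00; balance $6,404.28
Installment 2: opening $6,404.28; interest $173.00 → $6,577.28; payment $329.00; balance $6,248.28
Installment 3: opening $6,248.28; interest $169.00 → $6,417.28; payment $321.00; balance $6,096.28
Installment 4: opening $6,096.28; interest $165.00 → $6,261.28; payment $314.00; balance $5,947.28
Installment 5: opening $5,947.28; interest $161.00 → $6,108.28; payment $306.00; balance $5,802.28
Installment 6: opening $5,802.28; interest $157.00 → $5,959.28; payment $298.00; balance $5,661.28
Installment 7: opening $5,661.28; interest $153.00 → $5,814.28; payment $291.00; balance $5,523.28
Installment 8: opening $5,523.28; interest $150.00 → $5,673.28; payment $284.00; balance $5,389.28
Installment 9: opening $5,389.28; interest $146.00 → $5,535.28; payment $277.00; balance $5,258.28
Total paid: $2,758.00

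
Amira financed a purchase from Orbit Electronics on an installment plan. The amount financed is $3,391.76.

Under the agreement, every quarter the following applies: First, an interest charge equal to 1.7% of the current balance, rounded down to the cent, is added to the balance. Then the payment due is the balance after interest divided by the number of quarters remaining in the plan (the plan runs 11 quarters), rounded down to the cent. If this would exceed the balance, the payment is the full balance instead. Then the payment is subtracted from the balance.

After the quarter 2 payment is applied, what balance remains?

$2,870.22

# | Opening | Interest | Payment | End bal
1 | $3,391.76 | $57.65 | $313.58 | $3,135.83
2 | $3,135.83 | $53.30 | $318.91 | $2,870.22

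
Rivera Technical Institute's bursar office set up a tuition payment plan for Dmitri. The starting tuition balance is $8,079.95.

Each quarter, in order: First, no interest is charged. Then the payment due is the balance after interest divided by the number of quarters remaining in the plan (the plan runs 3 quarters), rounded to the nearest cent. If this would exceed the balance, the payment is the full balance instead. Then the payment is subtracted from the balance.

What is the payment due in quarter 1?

# | Opening | Payment | End bal
1 | $8,079.95 | $2,693.32 | $5,386.63

$2,693.32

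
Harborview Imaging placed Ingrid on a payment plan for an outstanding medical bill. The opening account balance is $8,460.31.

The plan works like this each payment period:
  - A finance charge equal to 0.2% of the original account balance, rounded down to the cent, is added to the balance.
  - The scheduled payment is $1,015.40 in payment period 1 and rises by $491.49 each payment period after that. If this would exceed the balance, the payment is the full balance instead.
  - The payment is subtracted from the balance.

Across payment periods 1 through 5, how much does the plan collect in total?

$8,544.91

Payment period 1: $8,460.31 +$16.92 interest = $8,477.23; pay $1,015.40 → $7,461.83
Payment period 2: $7,461.83 +$16.92 interest = $7,478.75; pay $1,506.89 → $5,971.86
Payment period 3: $5,971.86 +$16.92 interest = $5,988.78; pay $1,998.38 → $3,990.40
Payment period 4: $3,990.40 +$16.92 interest = $4,007.32; pay $2,489.87 → $1,517.45
Payment period 5: $1,517.45 +$16.92 interest = $1,534.37; pay $1,534.37 → $0.00
Total paid: $8,544.91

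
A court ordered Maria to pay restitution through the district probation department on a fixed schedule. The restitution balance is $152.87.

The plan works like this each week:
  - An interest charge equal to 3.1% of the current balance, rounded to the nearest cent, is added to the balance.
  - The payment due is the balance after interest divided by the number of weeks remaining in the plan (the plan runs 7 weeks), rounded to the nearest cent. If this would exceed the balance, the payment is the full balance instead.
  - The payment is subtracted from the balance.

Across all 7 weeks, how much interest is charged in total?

$20.18

# | Opening | Interest | Payment | End bal
1 | $152.87 | $4.74 | $22.52 | $135.09
2 | $135.09 | $4.19 | $23.21 | $116.07
3 | $116.07 | $3.60 | $23.93 | $95.74
4 | $95.74 | $2.97 | $24.68 | $74.03
5 | $74.03 | $2.29 | $25.44 | $50.88
6 | $50.88 | $1.58 | $26.23 | $26.23
7 | $26.23 | $0.81 | $27.04 | $0.00
Total interest: $4.74 + $4.19 + $3.60 + $2.97 + $2.29 + $1.58 + $0.81 = $20.18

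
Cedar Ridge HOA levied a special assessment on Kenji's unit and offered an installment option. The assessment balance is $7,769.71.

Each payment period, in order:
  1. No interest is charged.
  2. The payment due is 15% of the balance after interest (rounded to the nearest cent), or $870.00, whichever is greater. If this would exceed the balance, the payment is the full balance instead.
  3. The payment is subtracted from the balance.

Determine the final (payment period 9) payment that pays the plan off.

Payment period 1: $7,769.71 − $1,165.46 → $6,604.25
Payment period 2: $6,604.25 − $990.64 → $5,613.61
Payment period 3: $5,613.61 − $870.00 → $4,743.61
Payment period 4: $4,743.61 − $870.00 → $3,873.61
Payment period 5: $3,873.61 − $870.00 → $3,003.61
Payment period 6: $3,003.61 − $870.00 → $2,133.61
Payment period 7: $2,133.61 − $870.00 → $1,263.61
Payment period 8: $1,263.61 − $870.00 → $393.61
Payment period 9: $393.61 − $393.61 → $0.00

$393.61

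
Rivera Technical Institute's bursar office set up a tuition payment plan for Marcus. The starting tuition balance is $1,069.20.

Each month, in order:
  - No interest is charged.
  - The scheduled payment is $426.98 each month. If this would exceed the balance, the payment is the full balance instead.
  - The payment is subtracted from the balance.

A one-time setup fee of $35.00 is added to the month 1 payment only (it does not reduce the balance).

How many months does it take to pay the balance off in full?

3

Month 1: $1,069.20 − $426.98 (+ $35.00 fee) → $642.22
Month 2: $642.22 − $426.98 → $215.24
Month 3: $215.24 − $215.24 → $0.00
Balance reaches $0.00 in month 3.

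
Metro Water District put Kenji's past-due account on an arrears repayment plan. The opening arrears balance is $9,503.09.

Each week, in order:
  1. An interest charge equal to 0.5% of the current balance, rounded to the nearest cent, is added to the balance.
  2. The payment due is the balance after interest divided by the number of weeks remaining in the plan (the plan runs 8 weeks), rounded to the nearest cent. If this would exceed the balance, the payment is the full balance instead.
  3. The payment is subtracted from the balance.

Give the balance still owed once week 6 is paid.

Week 1: opening $9,503.09; interest $47.52 → $9,550.61; payment $1,193.83; balance $8,356.78
Week 2: opening $8,356.78; interest $41.78 → $8,398.56; payment $1,199.79; balance $7,198.77
Week 3: opening $7,198.77; interest $35.99 → $7,234.76; payment $1,205.79; balance $6,028.97
Week 4: opening $6,028.97; interest $30.14 → $6,059.11; payment $1,211.82; balance $4,847.29
Week 5: opening $4,847.29; interest $24.24 → $4,871.53; payment $1,217.88; balance $3,653.65
Week 6: opening $3,653.65; interest $18.27 → $3,671.92; payment $1,223.97; balance $2,447.95

$2,447.95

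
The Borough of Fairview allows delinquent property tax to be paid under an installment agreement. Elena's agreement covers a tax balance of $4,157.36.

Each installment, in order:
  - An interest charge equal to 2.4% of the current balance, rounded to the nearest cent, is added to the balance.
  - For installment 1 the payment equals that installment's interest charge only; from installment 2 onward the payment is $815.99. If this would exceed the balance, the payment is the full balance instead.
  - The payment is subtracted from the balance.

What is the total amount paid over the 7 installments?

Installment 1: opening $4,157.36; interest $99.78 → $4,257.14; payment $99.78; balance $4,157.36
Installment 2: opening $4,157.36; interest $99.78 → $4,257.14; payment $815.99; balance $3,441.15
Installment 3: opening $3,441.15; interest $82.59 → $3,523.74; payment $815.99; balance $2,707.75
Installment 4: opening $2,707.75; interest $64.99 → $2,772.74; payment $815.99; balance $1,956.75
Installment 5: opening $1,956.75; interest $46.96 → $2,003.71; payment $815.99; balance $1,187.72
Installment 6: opening $1,187.72; interest $28.51 → $1,216.23; payment $815.99; balance $400.24
Installment 7: opening $400.24; interest $9.61 → $409.85; payment $409.85; balance $0.00
Total paid: $4,589.58

$4,589.58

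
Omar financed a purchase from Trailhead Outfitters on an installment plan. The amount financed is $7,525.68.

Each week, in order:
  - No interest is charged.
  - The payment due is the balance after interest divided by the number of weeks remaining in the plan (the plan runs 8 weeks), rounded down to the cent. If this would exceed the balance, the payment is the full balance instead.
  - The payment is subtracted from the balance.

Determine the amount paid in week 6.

# | Opening | Payment | End bal
1 | $7,525.68 | $940.71 | $6,584.97
2 | $6,584.97 | $940.71 | $5,644.26
3 | $5,644.26 | $940.71 | $4,703.55
4 | $4,703.55 | $940.71 | $3,762.84
5 | $3,762.84 | $940.71 | $2,822.13
6 | $2,822.13 | $940.71 | $1,881.42

$940.71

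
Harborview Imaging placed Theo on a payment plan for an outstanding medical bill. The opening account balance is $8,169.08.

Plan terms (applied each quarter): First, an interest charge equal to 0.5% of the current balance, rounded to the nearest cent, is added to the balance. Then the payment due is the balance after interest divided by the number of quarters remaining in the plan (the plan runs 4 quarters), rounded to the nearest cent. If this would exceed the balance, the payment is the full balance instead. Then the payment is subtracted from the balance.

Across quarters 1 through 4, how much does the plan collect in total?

Quarter 1: opening $8,169.08; interest $40.85 → $8,209.93; payment $2,052.48; balance $6,157.45
Quarter 2: opening $6,157.45; interest $30.79 → $6,188.24; payment $2,062.75; balance $4,125.49
Quarter 3: opening $4,125.49; interest $20.63 → $4,146.12; payment $2,073.06; balance $2,073.06
Quarter 4: opening $2,073.06; interest $10.37 → $2,083.43; payment $2,083.43; balance $0.00
Total paid: $8,271.72

$8,271.72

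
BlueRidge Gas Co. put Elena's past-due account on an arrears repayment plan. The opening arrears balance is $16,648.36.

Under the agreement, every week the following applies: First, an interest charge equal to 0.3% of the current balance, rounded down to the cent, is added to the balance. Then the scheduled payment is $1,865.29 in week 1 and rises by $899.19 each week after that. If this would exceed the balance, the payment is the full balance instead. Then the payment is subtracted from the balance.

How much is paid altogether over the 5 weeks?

# | Opening | Interest | Payment | End bal
1 | $16,648.36 | $49.94 | $1,865.29 | $14,833.01
2 | $14,833.01 | $44.49 | $2,764.48 | $12,113.02
3 | $12,113.02 | $36.33 | $3,663.67 | $8,485.68
4 | $8,485.68 | $25.45 | $4,562.86 | $3,948.27
5 | $3,948.27 | $11.84 | $3,960.11 | $0.00
Total paid: $16,816.41

$16,816.41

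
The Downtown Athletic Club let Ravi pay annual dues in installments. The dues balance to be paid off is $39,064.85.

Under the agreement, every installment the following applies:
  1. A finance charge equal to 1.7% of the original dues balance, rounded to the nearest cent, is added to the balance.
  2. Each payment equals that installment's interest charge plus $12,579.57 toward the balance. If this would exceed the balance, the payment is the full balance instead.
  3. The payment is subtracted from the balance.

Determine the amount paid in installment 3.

$13,243.67

Installment 1: $39,064.85 +$664.10 interest = $39,728.95; pay $13,243.67 → $26,485.28
Installment 2: $26,485.28 +$664.10 interest = $27,149.38; pay $13,243.67 → $13,905.71
Installment 3: $13,905.71 +$664.10 interest = $14,569.81; pay $13,243.67 → $1,326.14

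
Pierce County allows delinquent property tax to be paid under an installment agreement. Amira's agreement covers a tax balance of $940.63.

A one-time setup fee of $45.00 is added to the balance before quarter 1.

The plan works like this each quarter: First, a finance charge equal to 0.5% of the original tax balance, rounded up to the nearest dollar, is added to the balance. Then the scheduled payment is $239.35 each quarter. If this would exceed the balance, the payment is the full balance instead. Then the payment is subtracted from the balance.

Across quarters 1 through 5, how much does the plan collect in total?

Quarter 1: opening $985.63; interest $5.00 → $990.63; payment $239.35; balance $751.28
Quarter 2: opening $751.28; interest $5.00 → $756.28; payment $239.35; balance $516.93
Quarter 3: opening $516.93; interest $5.00 → $521.93; payment $239.35; balance $282.58
Quarter 4: opening $282.58; interest $5.00 → $287.58; payment $239.35; balance $48.23
Quarter 5: opening $48.23; interest $5.00 → $53.23; payment $53.23; balance $0.00
Total paid: $1,010.63

$1,010.63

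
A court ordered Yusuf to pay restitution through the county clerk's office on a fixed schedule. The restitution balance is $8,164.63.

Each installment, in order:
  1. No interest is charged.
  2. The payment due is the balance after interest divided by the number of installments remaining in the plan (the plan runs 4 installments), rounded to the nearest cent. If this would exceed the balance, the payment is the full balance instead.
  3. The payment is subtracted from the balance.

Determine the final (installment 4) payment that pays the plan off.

# | Opening | Payment | End bal
1 | $8,164.63 | $2,041.16 | $6,123.47
2 | $6,123.47 | $2,041.16 | $4,082.31
3 | $4,082.31 | $2,041.16 | $2,041.15
4 | $2,041.15 | $2,041.15 | $0.00

$2,041.15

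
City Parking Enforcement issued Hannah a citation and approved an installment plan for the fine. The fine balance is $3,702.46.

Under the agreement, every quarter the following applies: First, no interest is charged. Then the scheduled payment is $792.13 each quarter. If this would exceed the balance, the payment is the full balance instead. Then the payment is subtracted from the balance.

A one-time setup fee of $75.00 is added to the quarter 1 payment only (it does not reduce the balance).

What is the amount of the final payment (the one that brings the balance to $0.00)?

Quarter 1: opening $3,702.46; payment $792.13 (+ $75.00 fee); balance $2,910.33
Quarter 2: opening $2,910.33; payment $792.13; balance $2,118.20
Quarter 3: opening $2,118.20; payment $792.13; balance $1,326.07
Quarter 4: opening $1,326.07; payment $792.13; balance $533.94
Quarter 5: opening $533.94; payment $533.94; balance $0.00

$533.94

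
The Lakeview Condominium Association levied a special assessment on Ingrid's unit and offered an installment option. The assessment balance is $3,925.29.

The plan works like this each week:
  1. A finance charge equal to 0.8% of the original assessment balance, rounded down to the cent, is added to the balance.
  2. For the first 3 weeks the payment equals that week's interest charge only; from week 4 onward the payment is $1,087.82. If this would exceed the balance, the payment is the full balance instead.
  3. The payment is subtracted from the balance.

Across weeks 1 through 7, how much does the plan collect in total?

Week 1: $3,925.29 +$31.40 interest = $3,956.69; pay $31.40 → $3,925.29
Week 2: $3,925.29 +$31.40 interest = $3,956.69; pay $31.40 → $3,925.29
Week 3: $3,925.29 +$31.40 interest = $3,956.69; pay $31.40 → $3,925.29
Week 4: $3,925.29 +$31.40 interest = $3,956.69; pay $1,087.82 → $2,868.87
Week 5: $2,868.87 +$31.40 interest = $2,900.27; pay $1,087.82 → $1,812.45
Week 6: $1,812.45 +$31.40 interest = $1,843.85; pay $1,087.82 → $756.03
Week 7: $756.03 +$31.40 interest = $787.43; pay $787.43 → $0.00
Total paid: $4,145.09

$4,145.09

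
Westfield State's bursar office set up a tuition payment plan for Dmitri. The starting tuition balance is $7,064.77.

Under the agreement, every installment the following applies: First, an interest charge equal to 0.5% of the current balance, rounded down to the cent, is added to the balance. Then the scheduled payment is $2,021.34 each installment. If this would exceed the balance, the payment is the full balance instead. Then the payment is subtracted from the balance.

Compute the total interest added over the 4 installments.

Installment 1: $7,064.77 +$35.32 interest = $7,100.09; pay $2,021.34 → $5,078.75
Installment 2: $5,078.75 +$25.39 interest = $5,104.14; pay $2,021.34 → $3,082.80
Installment 3: $3,082.80 +$15.41 interest = $3,098.21; pay $2,021.34 → $1,076.87
Installment 4: $1,076.87 +$5.38 interest = $1,082.25; pay $1,082.25 → $0.00
Total interest: $35.32 + $25.39 + $15.41 + $5.38 = $81.50

$81.50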